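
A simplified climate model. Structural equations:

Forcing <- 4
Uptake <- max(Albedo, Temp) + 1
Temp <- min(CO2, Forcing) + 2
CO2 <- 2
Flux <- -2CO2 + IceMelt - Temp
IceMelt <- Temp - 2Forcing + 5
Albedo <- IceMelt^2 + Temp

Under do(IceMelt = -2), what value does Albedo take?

8

Intervening sets IceMelt = -2 and removes its equation (IceMelt <- Temp - 2Forcing + 5).
Temp = min(CO2, Forcing) + 2  [with CO2=2, Forcing=4]  = 4
Albedo = IceMelt^2 + Temp  [with IceMelt=-2, Temp=4]  = 8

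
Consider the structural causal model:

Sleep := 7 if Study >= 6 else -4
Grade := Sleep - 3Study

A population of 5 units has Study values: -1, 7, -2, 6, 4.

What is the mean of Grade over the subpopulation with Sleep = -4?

-5

E[Grade|Sleep=-4] averages over only the 3 units with Sleep=-4 (Study = -1, -2, 4): Grade = -1, 2, -16, mean -5.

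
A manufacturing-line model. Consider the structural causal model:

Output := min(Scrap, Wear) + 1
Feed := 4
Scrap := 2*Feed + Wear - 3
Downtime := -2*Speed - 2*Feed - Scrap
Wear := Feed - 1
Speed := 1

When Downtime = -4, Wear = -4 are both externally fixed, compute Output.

-3

Under do(Downtime = -4, Wear = -4), each intervened variable's structural equation is replaced by its fixed value.
Scrap = 2*Feed + Wear - 3  [with Feed=4, Wear=-4]  = 1
Output = min(Scrap, Wear) + 1  [with Scrap=1, Wear=-4]  = -3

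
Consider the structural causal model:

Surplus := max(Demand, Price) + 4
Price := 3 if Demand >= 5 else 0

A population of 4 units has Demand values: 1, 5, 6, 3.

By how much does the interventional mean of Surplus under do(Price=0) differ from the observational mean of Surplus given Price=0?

The intervention sets Price=0 in all 4 units regardless of Demand. Recomputing Surplus per unit gives 5, 9, 10, 7; average 7.75.
Observing Price=0 restricts to units where Price's equation naturally yields 0: Demand ∈ {1, 3}. In that subpopulation Surplus = 5, 7, mean 6.
Difference = 7.75 − 6 = 1.75.

1.75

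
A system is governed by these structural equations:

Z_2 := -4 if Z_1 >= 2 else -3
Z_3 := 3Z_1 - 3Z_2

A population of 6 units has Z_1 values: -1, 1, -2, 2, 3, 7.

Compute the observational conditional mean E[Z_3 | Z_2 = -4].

24

E[Z_3|Z_2=-4] averages over only the 3 units with Z_2=-4 (Z_1 = 2, 3, 7): Z_3 = 18, 21, 33, mean 24.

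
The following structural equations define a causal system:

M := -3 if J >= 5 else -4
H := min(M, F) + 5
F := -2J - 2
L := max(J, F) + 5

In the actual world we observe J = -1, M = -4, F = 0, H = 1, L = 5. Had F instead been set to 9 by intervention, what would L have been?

14

do(F=9) replaces the equation F := -2J - 2 with the constant F = 9.
L = max(J, F) + 5  [with J=-1, F=9]  = 14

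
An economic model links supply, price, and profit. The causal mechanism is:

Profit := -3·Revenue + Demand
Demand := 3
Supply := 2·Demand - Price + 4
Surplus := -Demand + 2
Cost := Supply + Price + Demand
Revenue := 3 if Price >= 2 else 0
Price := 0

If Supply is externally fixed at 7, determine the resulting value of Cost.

10

The intervention breaks the incoming arrows to Supply: Supply := 2·Demand - Price + 4 no longer applies, and Supply = 7.
Cost = Supply + Price + Demand  [with Supply=7, Price=0, Demand=3]  = 10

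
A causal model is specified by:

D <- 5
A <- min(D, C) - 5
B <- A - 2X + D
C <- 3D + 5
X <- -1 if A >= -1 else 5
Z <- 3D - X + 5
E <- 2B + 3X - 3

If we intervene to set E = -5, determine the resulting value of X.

-1

Under do(E=-5), the mechanism E <- 2B + 3X - 3 is discarded; E is fixed at -5.
Since X is not a descendant of the intervened variable, it is unaffected.
C = 3D + 5  [with D=5]  = 20
A = min(D, C) - 5  [with D=5, C=20]  = 0
X = -1 if A >= -1 else 5  [with A=0]  = -1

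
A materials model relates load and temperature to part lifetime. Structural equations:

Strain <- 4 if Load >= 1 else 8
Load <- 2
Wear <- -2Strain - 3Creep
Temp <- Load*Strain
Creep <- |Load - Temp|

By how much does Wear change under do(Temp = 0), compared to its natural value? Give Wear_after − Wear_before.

do(Temp=0) replaces the equation Temp <- Load*Strain with the constant Temp = 0.
Strain = 4 if Load >= 1 else 8  [with Load=2]  = 4
Creep = |Load - Temp|  [with Load=2, Temp=0]  = 2
Wear = -2Strain - 3Creep  [with Strain=4, Creep=2]  = -14
Without intervention: Strain = 4 if Load >= 1 else 8  [with Load=2]  = 4; Temp = Load*Strain  [with Load=2, Strain=4]  = 8; Creep = |Load - Temp|  [with Load=2, Temp=8]  = 6; Wear = -2Strain - 3Creep  [with Strain=4, Creep=6]  = -26.
Change = -14 − (-26) = 12.

12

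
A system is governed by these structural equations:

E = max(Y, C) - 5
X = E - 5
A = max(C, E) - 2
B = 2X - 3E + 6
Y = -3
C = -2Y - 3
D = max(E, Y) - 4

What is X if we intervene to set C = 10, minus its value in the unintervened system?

Under do(C=10), the mechanism C = -2Y - 3 is discarded; C is fixed at 10.
E = max(Y, C) - 5  [with Y=-3, C=10]  = 5
X = E - 5  [with E=5]  = 0
Without intervention: C = -2Y - 3  [with Y=-3]  = 3; E = max(Y, C) - 5  [with Y=-3, C=3]  = -2; X = E - 5  [with E=-2]  = -7.
Change = 0 − (-7) = 7.

7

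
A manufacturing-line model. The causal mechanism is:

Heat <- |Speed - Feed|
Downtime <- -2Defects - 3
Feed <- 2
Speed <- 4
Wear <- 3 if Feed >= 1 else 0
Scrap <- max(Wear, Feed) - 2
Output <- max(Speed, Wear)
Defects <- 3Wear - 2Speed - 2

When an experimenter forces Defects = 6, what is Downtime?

do(Defects=6) replaces the equation Defects <- 3Wear - 2Speed - 2 with the constant Defects = 6.
Downtime = -2Defects - 3  [with Defects=6]  = -15

-15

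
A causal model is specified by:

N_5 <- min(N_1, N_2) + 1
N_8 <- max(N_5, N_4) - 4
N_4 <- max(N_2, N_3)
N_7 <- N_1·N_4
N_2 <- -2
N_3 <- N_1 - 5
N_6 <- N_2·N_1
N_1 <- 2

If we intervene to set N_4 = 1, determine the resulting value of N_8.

-3

do(N_4=1) replaces the equation N_4 <- max(N_2, N_3) with the constant N_4 = 1.
N_5 = min(N_1, N_2) + 1  [with N_1=2, N_2=-2]  = -1
N_8 = max(N_5, N_4) - 4  [with N_5=-1, N_4=1]  = -3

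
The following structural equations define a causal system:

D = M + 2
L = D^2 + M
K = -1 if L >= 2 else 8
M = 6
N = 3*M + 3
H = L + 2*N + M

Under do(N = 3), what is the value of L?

70

Under do(N=3), the mechanism N = 3*M + 3 is discarded; N is fixed at 3.
Since L is not a descendant of the intervened variable, it is unaffected.
D = M + 2  [with M=6]  = 8
L = D^2 + M  [with D=8, M=6]  = 70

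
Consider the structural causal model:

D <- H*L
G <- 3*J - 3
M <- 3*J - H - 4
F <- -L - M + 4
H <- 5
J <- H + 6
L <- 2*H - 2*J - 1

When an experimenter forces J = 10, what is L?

-11

The intervention breaks the incoming arrows to J: J <- H + 6 no longer applies, and J = 10.
L = 2*H - 2*J - 1  [with H=5, J=10]  = -11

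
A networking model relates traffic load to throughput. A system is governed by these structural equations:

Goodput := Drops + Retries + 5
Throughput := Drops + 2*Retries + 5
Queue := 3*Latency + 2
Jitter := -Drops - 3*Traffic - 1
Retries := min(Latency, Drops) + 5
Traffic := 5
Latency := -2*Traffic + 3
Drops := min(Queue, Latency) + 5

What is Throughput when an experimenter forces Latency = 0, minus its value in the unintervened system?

Under do(Latency=0), the mechanism Latency := -2*Traffic + 3 is discarded; Latency is fixed at 0.
Queue = 3*Latency + 2  [with Latency=0]  = 2
Drops = min(Queue, Latency) + 5  [with Queue=2, Latency=0]  = 5
Retries = min(Latency, Drops) + 5  [with Latency=0, Drops=5]  = 5
Throughput = Drops + 2*Retries + 5  [with Drops=5, Retries=5]  = 20
Without intervention: Latency = -2*Traffic + 3  [with Traffic=5]  = -7; Queue = 3*Latency + 2  [with Latency=-7]  = -19; Drops = min(Queue, Latency) + 5  [with Queue=-19, Latency=-7]  = -14; Retries = min(Latency, Drops) + 5  [with Latency=-7, Drops=-14]  = -9; Throughput = Drops + 2*Retries + 5  [with Drops=-14, Retries=-9]  = -27.
Change = 20 − (-27) = 47.

47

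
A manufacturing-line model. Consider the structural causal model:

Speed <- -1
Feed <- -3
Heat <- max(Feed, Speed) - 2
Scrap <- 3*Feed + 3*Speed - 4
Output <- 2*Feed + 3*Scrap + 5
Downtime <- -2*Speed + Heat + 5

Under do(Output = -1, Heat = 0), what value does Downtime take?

The joint intervention fixes Output = -1, Heat = 0, removing each variable's own equation.
Downtime = -2*Speed + Heat + 5  [with Speed=-1, Heat=0]  = 7

7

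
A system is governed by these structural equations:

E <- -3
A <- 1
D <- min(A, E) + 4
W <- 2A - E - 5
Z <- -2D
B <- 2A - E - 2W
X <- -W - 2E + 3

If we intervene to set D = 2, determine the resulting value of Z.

-4

do(D=2) replaces the equation D <- min(A, E) + 4 with the constant D = 2.
Z = -2D  [with D=2]  = -4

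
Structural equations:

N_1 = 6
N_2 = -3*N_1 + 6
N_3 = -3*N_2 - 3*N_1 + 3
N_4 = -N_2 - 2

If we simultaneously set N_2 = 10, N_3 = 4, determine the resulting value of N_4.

Setting N_2 = 10, N_3 = 4 by intervention discards those variables' equations.
N_4 = -N_2 - 2  [with N_2=10]  = -12

-12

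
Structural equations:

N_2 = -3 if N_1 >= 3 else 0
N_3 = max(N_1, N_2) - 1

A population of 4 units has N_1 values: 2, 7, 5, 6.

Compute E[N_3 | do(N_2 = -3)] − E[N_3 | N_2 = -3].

-1

do(N_2=-3) breaks N_2's dependence on N_1. With N_2=-3 fixed, N_3 across the units is 1, 6, 4, 5, mean 4.
E[N_3|N_2=-3] averages over only the 3 units with N_2=-3 (N_1 = 7, 5, 6): N_3 = 6, 4, 5, mean 5.
Difference = 4 − 5 = -1.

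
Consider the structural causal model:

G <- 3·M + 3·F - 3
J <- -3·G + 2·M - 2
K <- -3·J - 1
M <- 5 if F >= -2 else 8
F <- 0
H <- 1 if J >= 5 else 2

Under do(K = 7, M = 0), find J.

Under do(K = 7, M = 0), each intervened variable's structural equation is replaced by its fixed value.
G = 3·M + 3·F - 3  [with M=0, F=0]  = -3
J = -3·G + 2·M - 2  [with G=-3, M=0]  = 7

7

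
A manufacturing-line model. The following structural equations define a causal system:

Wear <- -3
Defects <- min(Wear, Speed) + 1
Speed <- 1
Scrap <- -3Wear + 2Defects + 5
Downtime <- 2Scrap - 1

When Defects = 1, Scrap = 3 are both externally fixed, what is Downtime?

5

Setting Defects = 1, Scrap = 3 by intervention discards those variables' equations.
Downtime = 2Scrap - 1  [with Scrap=3]  = 5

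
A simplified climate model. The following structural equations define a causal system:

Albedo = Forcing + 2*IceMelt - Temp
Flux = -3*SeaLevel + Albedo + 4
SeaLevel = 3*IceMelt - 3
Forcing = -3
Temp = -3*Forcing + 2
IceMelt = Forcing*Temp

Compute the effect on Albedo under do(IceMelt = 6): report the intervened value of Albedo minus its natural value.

The intervention breaks the incoming arrows to IceMelt: IceMelt = Forcing*Temp no longer applies, and IceMelt = 6.
Temp = -3*Forcing + 2  [with Forcing=-3]  = 11
Albedo = Forcing + 2*IceMelt - Temp  [with Forcing=-3, IceMelt=6, Temp=11]  = -2
Without intervention: Temp = -3*Forcing + 2  [with Forcing=-3]  = 11; IceMelt = Forcing*Temp  [with Forcing=-3, Temp=11]  = -33; Albedo = Forcing + 2*IceMelt - Temp  [with Forcing=-3, IceMelt=-33, Temp=11]  = -80.
Change = -2 − (-80) = 78.

78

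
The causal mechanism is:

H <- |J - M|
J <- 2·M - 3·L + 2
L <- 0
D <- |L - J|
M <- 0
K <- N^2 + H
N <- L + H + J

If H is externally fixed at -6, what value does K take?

10

Under do(H=-6), the mechanism H <- |J - M| is discarded; H is fixed at -6.
J = 2·M - 3·L + 2  [with M=0, L=0]  = 2
N = L + H + J  [with L=0, H=-6, J=2]  = -4
K = N^2 + H  [with N=-4, H=-6]  = 10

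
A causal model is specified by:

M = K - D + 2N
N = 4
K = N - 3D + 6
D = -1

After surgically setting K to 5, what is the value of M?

The intervention breaks the incoming arrows to K: K = N - 3D + 6 no longer applies, and K = 5.
M = K - D + 2N  [with K=5, D=-1, N=4]  = 14

14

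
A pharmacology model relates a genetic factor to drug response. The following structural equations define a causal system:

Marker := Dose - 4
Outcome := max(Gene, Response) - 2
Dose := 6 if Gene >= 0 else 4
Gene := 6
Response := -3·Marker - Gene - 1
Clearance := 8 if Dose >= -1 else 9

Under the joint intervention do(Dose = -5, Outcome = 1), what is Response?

The joint intervention fixes Dose = -5, Outcome = 1, removing each variable's own equation.
Marker = Dose - 4  [with Dose=-5]  = -9
Response = -3·Marker - Gene - 1  [with Marker=-9, Gene=6]  = 20

20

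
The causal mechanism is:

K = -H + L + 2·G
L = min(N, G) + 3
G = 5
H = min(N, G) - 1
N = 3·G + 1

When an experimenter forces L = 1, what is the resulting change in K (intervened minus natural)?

-7

Intervening sets L = 1 and removes its equation (L = min(N, G) + 3).
N = 3·G + 1  [with G=5]  = 16
H = min(N, G) - 1  [with N=16, G=5]  = 4
K = -H + L + 2·G  [with H=4, L=1, G=5]  = 7
Without intervention: N = 3·G + 1  [with G=5]  = 16; H = min(N, G) - 1  [with N=16, G=5]  = 4; L = min(N, G) + 3  [with N=16, G=5]  = 8; K = -H + L + 2·G  [with H=4, L=8, G=5]  = 14.
Change = 7 − 14 = -7.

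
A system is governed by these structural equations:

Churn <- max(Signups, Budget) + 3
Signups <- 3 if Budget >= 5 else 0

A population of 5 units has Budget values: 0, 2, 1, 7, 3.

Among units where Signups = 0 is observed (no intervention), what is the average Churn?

4.5

E[Churn|Signups=0] averages over only the 4 units with Signups=0 (Budget = 0, 2, 1, 3): Churn = 3, 5, 4, 6, mean 4.5.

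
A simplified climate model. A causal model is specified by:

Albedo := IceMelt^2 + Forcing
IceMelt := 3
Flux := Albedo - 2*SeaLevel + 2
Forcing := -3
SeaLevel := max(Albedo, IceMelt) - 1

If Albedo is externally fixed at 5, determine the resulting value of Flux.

-1

do(Albedo=5) replaces the equation Albedo := IceMelt^2 + Forcing with the constant Albedo = 5.
SeaLevel = max(Albedo, IceMelt) - 1  [with Albedo=5, IceMelt=3]  = 4
Flux = Albedo - 2*SeaLevel + 2  [with Albedo=5, SeaLevel=4]  = -1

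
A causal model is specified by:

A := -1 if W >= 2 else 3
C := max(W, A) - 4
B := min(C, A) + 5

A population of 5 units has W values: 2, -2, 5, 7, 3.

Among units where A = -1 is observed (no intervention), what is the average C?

Conditioning on A=-1 selects the 4 unit(s) with W ∈ {2, 5, 7, 3}. Their C values: -2, 1, 3, -1. Mean = 0.25.

0.25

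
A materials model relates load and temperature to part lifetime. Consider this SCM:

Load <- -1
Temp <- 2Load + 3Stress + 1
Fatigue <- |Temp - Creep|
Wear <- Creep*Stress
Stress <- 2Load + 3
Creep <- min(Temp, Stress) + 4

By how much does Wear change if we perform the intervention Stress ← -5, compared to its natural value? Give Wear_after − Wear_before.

55

do(Stress=-5) replaces the equation Stress <- 2Load + 3 with the constant Stress = -5.
Temp = 2Load + 3Stress + 1  [with Load=-1, Stress=-5]  = -16
Creep = min(Temp, Stress) + 4  [with Temp=-16, Stress=-5]  = -12
Wear = Creep*Stress  [with Creep=-12, Stress=-5]  = 60
Without intervention: Stress = 2Load + 3  [with Load=-1]  = 1; Temp = 2Load + 3Stress + 1  [with Load=-1, Stress=1]  = 2; Creep = min(Temp, Stress) + 4  [with Temp=2, Stress=1]  = 5; Wear = Creep*Stress  [with Creep=5, Stress=1]  = 5.
Change = 60 − 5 = 55.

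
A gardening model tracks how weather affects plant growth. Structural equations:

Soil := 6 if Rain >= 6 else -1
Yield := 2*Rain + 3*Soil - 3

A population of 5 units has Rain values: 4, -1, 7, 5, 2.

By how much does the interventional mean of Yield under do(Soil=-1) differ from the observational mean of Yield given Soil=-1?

Under do(Soil=-1), Soil's equation is replaced by Soil=-1 for every unit. Per-unit Yield: 2, -8, 8, 4, -2. Mean = 0.8.
Observing Soil=-1 restricts to units where Soil's equation naturally yields -1: Rain ∈ {4, -1, 5, 2}. In that subpopulation Yield = 2, -8, 4, -2, mean -1.
Difference = 0.8 − (-1) = 1.8.

1.8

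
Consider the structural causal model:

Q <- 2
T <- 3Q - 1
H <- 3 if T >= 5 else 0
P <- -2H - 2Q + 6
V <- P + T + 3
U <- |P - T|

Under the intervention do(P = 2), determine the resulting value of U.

Under do(P=2), the mechanism P <- -2H - 2Q + 6 is discarded; P is fixed at 2.
T = 3Q - 1  [with Q=2]  = 5
U = |P - T|  [with P=2, T=5]  = 3

3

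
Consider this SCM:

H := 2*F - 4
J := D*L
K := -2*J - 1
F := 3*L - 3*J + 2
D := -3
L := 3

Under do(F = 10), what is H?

Under do(F=10), the mechanism F := 3*L - 3*J + 2 is discarded; F is fixed at 10.
H = 2*F - 4  [with F=10]  = 16

16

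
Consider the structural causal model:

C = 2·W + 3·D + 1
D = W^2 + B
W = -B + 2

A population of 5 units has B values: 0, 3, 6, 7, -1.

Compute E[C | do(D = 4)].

11

do(D=4) breaks D's dependence on B. With D=4 fixed, C across the units is 17, 11, 5, 3, 19, mean 11.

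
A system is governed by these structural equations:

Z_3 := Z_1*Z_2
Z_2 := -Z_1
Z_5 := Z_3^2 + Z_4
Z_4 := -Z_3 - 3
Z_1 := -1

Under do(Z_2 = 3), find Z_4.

Under do(Z_2=3), the mechanism Z_2 := -Z_1 is discarded; Z_2 is fixed at 3.
Z_3 = Z_1*Z_2  [with Z_1=-1, Z_2=3]  = -3
Z_4 = -Z_3 - 3  [with Z_3=-3]  = 0

0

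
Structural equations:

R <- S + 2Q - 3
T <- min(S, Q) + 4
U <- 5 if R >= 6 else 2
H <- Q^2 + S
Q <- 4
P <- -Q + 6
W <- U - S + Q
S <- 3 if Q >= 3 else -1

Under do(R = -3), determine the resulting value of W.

The intervention breaks the incoming arrows to R: R <- S + 2Q - 3 no longer applies, and R = -3.
S = 3 if Q >= 3 else -1  [with Q=4]  = 3
U = 5 if R >= 6 else 2  [with R=-3]  = 2
W = U - S + Q  [with U=2, S=3, Q=4]  = 3

3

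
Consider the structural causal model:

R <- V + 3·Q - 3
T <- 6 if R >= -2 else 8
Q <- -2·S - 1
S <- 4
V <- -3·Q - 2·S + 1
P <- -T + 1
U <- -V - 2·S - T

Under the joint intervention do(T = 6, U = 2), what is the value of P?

Under do(T = 6, U = 2), each intervened variable's structural equation is replaced by its fixed value.
P = -T + 1  [with T=6]  = -5

-5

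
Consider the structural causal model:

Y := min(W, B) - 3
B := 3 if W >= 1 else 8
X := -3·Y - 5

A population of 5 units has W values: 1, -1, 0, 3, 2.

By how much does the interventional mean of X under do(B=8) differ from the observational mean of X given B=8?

The intervention sets B=8 in all 5 units regardless of W. Recomputing X per unit gives 1, 7, 4, -5, -2; average 1.
E[X|B=8] averages over only the 2 units with B=8 (W = -1, 0): X = 7, 4, mean 5.5.
Difference = 1 − 5.5 = -4.5.

-4.5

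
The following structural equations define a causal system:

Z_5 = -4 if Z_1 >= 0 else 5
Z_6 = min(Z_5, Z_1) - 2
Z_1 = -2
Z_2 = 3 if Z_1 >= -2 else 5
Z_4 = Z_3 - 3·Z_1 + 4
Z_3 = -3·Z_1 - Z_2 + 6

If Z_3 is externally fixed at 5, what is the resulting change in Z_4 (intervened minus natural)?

The intervention breaks the incoming arrows to Z_3: Z_3 = -3·Z_1 - Z_2 + 6 no longer applies, and Z_3 = 5.
Z_4 = Z_3 - 3·Z_1 + 4  [with Z_3=5, Z_1=-2]  = 15
Without intervention: Z_2 = 3 if Z_1 >= -2 else 5  [with Z_1=-2]  = 3; Z_3 = -3·Z_1 - Z_2 + 6  [with Z_1=-2, Z_2=3]  = 9; Z_4 = Z_3 - 3·Z_1 + 4  [with Z_3=9, Z_1=-2]  = 19.
Change = 15 − 19 = -4.

-4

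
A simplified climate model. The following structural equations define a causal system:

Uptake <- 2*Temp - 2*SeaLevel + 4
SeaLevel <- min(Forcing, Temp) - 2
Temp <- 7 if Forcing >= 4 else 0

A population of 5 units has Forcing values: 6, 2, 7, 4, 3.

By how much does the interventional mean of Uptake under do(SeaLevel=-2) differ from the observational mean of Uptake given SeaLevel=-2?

Under do(SeaLevel=-2), SeaLevel's equation is replaced by SeaLevel=-2 for every unit. Per-unit Uptake: 22, 8, 22, 22, 8. Mean = 16.4.
E[Uptake|SeaLevel=-2] averages over only the 2 units with SeaLevel=-2 (Forcing = 2, 3): Uptake = 8, 8, mean 8.
Difference = 16.4 − 8 = 8.4.

8.4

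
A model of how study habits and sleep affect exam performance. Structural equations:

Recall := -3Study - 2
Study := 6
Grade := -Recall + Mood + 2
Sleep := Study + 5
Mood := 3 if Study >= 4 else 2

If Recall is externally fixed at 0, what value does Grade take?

5

Intervening sets Recall = 0 and removes its equation (Recall := -3Study - 2).
Mood = 3 if Study >= 4 else 2  [with Study=6]  = 3
Grade = -Recall + Mood + 2  [with Recall=0, Mood=3]  = 5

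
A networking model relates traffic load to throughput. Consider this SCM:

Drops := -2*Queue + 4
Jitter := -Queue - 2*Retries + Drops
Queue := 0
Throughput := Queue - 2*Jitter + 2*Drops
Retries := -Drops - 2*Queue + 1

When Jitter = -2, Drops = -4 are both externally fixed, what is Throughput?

-4

The joint intervention fixes Jitter = -2, Drops = -4, removing each variable's own equation.
Throughput = Queue - 2*Jitter + 2*Drops  [with Queue=0, Jitter=-2, Drops=-4]  = -4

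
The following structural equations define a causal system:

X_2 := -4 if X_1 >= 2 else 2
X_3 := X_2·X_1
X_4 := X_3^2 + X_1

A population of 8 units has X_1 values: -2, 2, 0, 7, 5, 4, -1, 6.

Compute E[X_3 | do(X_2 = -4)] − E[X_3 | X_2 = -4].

8.7

Under do(X_2=-4), X_2's equation is replaced by X_2=-4 for every unit. Per-unit X_3: 8, -8, 0, -28, -20, -16, 4, -24. Mean = -10.5.
Conditioning on X_2=-4 selects the 5 unit(s) with X_1 ∈ {2, 7, 5, 4, 6}. Their X_3 values: -8, -28, -20, -16, -24. Mean = -19.2.
Difference = -10.5 − (-19.2) = 8.7.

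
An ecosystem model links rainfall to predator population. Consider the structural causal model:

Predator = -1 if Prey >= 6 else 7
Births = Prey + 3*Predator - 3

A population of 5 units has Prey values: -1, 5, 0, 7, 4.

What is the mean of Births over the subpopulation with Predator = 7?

E[Births|Predator=7] averages over only the 4 units with Predator=7 (Prey = -1, 5, 0, 4): Births = 17, 23, 18, 22, mean 20.

20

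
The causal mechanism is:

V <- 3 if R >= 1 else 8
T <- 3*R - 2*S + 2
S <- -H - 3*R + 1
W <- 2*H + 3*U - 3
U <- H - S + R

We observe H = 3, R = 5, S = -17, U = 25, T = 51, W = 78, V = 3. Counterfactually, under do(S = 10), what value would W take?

-3

The intervention breaks the incoming arrows to S: S <- -H - 3*R + 1 no longer applies, and S = 10.
U = H - S + R  [with H=3, S=10, R=5]  = -2
W = 2*H + 3*U - 3  [with H=3, U=-2]  = -3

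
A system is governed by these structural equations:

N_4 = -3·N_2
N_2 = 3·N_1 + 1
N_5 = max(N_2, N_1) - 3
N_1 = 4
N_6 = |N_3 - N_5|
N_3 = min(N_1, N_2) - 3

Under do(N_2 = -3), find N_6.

Under do(N_2=-3), the mechanism N_2 = 3·N_1 + 1 is discarded; N_2 is fixed at -3.
N_3 = min(N_1, N_2) - 3  [with N_1=4, N_2=-3]  = -6
N_5 = max(N_2, N_1) - 3  [with N_2=-3, N_1=4]  = 1
N_6 = |N_3 - N_5|  [with N_3=-6, N_5=1]  = 7

7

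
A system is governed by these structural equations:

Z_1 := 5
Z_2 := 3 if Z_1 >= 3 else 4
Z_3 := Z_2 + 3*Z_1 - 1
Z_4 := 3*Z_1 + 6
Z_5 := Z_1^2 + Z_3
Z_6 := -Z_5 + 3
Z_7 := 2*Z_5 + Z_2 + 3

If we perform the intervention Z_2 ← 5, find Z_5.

do(Z_2=5) replaces the equation Z_2 := 3 if Z_1 >= 3 else 4 with the constant Z_2 = 5.
Z_3 = Z_2 + 3*Z_1 - 1  [with Z_2=5, Z_1=5]  = 19
Z_5 = Z_1^2 + Z_3  [with Z_1=5, Z_3=19]  = 44

44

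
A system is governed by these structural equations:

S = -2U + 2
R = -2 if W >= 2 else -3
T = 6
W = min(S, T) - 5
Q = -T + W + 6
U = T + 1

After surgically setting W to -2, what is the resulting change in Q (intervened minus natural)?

Intervening sets W = -2 and removes its equation (W = min(S, T) - 5).
Q = -T + W + 6  [with T=6, W=-2]  = -2
Without intervention: U = T + 1  [with T=6]  = 7; S = -2U + 2  [with U=7]  = -12; W = min(S, T) - 5  [with S=-12, T=6]  = -17; Q = -T + W + 6  [with T=6, W=-17]  = -17.
Change = -2 − (-17) = 15.

15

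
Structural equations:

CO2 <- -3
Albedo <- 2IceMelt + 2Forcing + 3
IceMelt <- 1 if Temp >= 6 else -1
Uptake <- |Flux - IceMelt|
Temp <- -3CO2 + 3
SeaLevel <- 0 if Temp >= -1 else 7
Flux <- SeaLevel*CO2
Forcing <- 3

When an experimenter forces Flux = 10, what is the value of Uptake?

do(Flux=10) replaces the equation Flux <- SeaLevel*CO2 with the constant Flux = 10.
Temp = -3CO2 + 3  [with CO2=-3]  = 12
IceMelt = 1 if Temp >= 6 else -1  [with Temp=12]  = 1
Uptake = |Flux - IceMelt|  [with Flux=10, IceMelt=1]  = 9

9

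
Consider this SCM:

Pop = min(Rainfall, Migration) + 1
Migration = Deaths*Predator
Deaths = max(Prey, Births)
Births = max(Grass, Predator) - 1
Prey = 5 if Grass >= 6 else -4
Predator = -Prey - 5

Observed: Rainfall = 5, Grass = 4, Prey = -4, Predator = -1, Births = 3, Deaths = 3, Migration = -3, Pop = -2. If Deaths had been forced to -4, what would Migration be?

4

Intervening sets Deaths = -4 and removes its equation (Deaths = max(Prey, Births)).
Prey = 5 if Grass >= 6 else -4  [with Grass=4]  = -4
Predator = -Prey - 5  [with Prey=-4]  = -1
Migration = Deaths*Predator  [with Deaths=-4, Predator=-1]  = 4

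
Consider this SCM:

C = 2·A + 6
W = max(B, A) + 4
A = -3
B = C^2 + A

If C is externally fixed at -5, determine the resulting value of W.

26

Under do(C=-5), the mechanism C = 2·A + 6 is discarded; C is fixed at -5.
B = C^2 + A  [with C=-5, A=-3]  = 22
W = max(B, A) + 4  [with B=22, A=-3]  = 26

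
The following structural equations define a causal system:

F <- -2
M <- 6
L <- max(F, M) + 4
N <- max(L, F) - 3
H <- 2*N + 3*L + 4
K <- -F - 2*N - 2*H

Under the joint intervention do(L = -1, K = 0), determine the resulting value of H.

The joint intervention fixes L = -1, K = 0, removing each variable's own equation.
N = max(L, F) - 3  [with L=-1, F=-2]  = -4
H = 2*N + 3*L + 4  [with N=-4, L=-1]  = -7

-7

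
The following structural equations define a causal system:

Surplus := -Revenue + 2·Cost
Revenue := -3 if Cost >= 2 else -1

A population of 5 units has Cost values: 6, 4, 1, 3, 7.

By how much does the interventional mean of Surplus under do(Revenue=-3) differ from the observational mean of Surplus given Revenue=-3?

Under do(Revenue=-3), Revenue's equation is replaced by Revenue=-3 for every unit. Per-unit Surplus: 15, 11, 5, 9, 17. Mean = 11.4.
Observing Revenue=-3 restricts to units where Revenue's equation naturally yields -3: Cost ∈ {6, 4, 3, 7}. In that subpopulation Surplus = 15, 11, 9, 17, mean 13.
Difference = 11.4 − 13 = -1.6.

-1.6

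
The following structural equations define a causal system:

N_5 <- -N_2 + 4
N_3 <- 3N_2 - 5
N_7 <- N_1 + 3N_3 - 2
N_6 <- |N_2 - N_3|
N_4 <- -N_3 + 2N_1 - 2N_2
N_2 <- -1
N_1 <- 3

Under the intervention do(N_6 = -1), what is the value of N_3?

do(N_6=-1) replaces the equation N_6 <- |N_2 - N_3| with the constant N_6 = -1.
N_3 is not downstream of the intervention, so its value is determined by the original equations.
N_3 = 3N_2 - 5  [with N_2=-1]  = -8

-8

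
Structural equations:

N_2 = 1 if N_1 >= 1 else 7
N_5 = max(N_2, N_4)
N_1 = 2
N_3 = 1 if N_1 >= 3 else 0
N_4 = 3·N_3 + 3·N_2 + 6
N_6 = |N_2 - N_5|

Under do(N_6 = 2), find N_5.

9

do(N_6=2) replaces the equation N_6 = |N_2 - N_5| with the constant N_6 = 2.
Since N_5 is not a descendant of the intervened variable, it is unaffected.
N_2 = 1 if N_1 >= 1 else 7  [with N_1=2]  = 1
N_3 = 1 if N_1 >= 3 else 0  [with N_1=2]  = 0
N_4 = 3·N_3 + 3·N_2 + 6  [with N_3=0, N_2=1]  = 9
N_5 = max(N_2, N_4)  [with N_2=1, N_4=9]  = 9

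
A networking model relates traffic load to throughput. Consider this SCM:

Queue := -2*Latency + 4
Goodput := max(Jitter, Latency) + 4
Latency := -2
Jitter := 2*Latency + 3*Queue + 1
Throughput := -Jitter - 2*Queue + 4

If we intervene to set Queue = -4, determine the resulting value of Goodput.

2

do(Queue=-4) replaces the equation Queue := -2*Latency + 4 with the constant Queue = -4.
Jitter = 2*Latency + 3*Queue + 1  [with Latency=-2, Queue=-4]  = -15
Goodput = max(Jitter, Latency) + 4  [with Jitter=-15, Latency=-2]  = 2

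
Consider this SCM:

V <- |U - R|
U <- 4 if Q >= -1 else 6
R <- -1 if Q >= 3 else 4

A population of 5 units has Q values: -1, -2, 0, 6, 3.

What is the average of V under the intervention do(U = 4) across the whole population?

2

The intervention sets U=4 in all 5 units regardless of Q. Recomputing V per unit gives 0, 0, 0, 5, 5; average 2.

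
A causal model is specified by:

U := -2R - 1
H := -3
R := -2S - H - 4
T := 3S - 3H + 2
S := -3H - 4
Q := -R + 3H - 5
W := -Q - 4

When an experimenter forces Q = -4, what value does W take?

The intervention breaks the incoming arrows to Q: Q := -R + 3H - 5 no longer applies, and Q = -4.
W = -Q - 4  [with Q=-4]  = 0

0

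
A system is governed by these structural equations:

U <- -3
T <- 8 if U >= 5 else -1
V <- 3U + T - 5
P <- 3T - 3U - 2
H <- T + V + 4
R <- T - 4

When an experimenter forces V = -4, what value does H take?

do(V=-4) replaces the equation V <- 3U + T - 5 with the constant V = -4.
T = 8 if U >= 5 else -1  [with U=-3]  = -1
H = T + V + 4  [with T=-1, V=-4]  = -1

-1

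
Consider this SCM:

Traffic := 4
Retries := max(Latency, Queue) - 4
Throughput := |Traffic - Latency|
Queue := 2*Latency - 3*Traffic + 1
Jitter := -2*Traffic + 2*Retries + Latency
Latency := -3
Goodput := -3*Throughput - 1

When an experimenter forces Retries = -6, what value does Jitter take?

Intervening sets Retries = -6 and removes its equation (Retries := max(Latency, Queue) - 4).
Jitter = -2*Traffic + 2*Retries + Latency  [with Traffic=4, Retries=-6, Latency=-3]  = -23

-23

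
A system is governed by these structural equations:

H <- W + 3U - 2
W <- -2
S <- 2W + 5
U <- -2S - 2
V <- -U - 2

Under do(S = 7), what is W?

-2

Under do(S=7), the mechanism S <- 2W + 5 is discarded; S is fixed at 7.
W is not downstream of the intervention, so its value is determined by the original equations.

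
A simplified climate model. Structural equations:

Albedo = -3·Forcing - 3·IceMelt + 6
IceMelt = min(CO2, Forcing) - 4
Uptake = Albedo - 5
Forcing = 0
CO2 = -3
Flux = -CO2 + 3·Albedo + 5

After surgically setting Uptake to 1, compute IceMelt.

-7

do(Uptake=1) replaces the equation Uptake = Albedo - 5 with the constant Uptake = 1.
IceMelt is not downstream of the intervention, so its value is determined by the original equations.
IceMelt = min(CO2, Forcing) - 4  [with CO2=-3, Forcing=0]  = -7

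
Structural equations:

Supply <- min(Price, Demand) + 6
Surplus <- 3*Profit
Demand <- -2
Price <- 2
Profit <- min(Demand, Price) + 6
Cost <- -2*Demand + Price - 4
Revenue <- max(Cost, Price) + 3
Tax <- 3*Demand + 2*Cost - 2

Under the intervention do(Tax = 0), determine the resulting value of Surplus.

Intervening sets Tax = 0 and removes its equation (Tax <- 3*Demand + 2*Cost - 2).
Surplus is not downstream of the intervention, so its value is determined by the original equations.
Profit = min(Demand, Price) + 6  [with Demand=-2, Price=2]  = 4
Surplus = 3*Profit  [with Profit=4]  = 12

12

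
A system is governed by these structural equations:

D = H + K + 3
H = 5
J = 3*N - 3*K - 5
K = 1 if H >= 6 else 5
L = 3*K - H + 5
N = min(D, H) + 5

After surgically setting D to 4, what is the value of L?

do(D=4) replaces the equation D = H + K + 3 with the constant D = 4.
L is not downstream of the intervention, so its value is determined by the original equations.
K = 1 if H >= 6 else 5  [with H=5]  = 5
L = 3*K - H + 5  [with K=5, H=5]  = 15

15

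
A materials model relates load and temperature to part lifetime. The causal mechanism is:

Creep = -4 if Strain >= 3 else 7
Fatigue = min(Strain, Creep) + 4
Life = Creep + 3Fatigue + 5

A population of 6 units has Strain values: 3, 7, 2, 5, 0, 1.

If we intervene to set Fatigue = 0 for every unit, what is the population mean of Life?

Every unit gets Fatigue=0 under the intervention. Life values become 1, 1, 12, 1, 12, 12; E[Life|do(Fatigue=0)] = 6.5.

6.5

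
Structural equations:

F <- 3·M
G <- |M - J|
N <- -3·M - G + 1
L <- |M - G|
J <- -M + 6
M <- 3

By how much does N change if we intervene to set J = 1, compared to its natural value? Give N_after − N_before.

-2

Under do(J=1), the mechanism J <- -M + 6 is discarded; J is fixed at 1.
G = |M - J|  [with M=3, J=1]  = 2
N = -3·M - G + 1  [with M=3, G=2]  = -10
Without intervention: J = -M + 6  [with M=3]  = 3; G = |M - J|  [with M=3, J=3]  = 0; N = -3·M - G + 1  [with M=3, G=0]  = -8.
Change = -10 − (-8) = -2.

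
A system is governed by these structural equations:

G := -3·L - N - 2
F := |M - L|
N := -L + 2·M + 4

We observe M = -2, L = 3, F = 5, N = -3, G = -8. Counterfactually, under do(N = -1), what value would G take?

-10

Intervening sets N = -1 and removes its equation (N := -L + 2·M + 4).
G = -3·L - N - 2  [with L=3, N=-1]  = -10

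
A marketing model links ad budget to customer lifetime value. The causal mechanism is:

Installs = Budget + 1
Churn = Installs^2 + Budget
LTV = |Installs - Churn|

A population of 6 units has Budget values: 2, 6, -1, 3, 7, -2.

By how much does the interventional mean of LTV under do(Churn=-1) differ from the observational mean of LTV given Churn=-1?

Every unit gets Churn=-1 under the intervention. LTV values become 4, 8, 1, 5, 9, 0; E[LTV|do(Churn=-1)] = 4.5.
Observing Churn=-1 restricts to units where Churn's equation naturally yields -1: Budget ∈ {-1, -2}. In that subpopulation LTV = 1, 0, mean 0.5.
Difference = 4.5 − 0.5 = 4.

4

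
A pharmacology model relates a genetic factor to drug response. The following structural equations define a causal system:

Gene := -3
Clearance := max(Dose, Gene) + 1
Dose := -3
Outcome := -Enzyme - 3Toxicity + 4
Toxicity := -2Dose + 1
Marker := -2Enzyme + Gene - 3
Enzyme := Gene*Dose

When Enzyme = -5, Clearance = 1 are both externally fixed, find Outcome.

-12

Under do(Enzyme = -5, Clearance = 1), each intervened variable's structural equation is replaced by its fixed value.
Toxicity = -2Dose + 1  [with Dose=-3]  = 7
Outcome = -Enzyme - 3Toxicity + 4  [with Enzyme=-5, Toxicity=7]  = -12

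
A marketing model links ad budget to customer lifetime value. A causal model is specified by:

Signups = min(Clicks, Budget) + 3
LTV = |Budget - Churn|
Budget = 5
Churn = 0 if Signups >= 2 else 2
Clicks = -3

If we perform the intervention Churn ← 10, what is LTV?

Intervening sets Churn = 10 and removes its equation (Churn = 0 if Signups >= 2 else 2).
LTV = |Budget - Churn|  [with Budget=5, Churn=10]  = 5

5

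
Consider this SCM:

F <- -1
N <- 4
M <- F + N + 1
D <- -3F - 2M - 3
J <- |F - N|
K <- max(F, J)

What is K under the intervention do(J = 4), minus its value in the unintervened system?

The intervention breaks the incoming arrows to J: J <- |F - N| no longer applies, and J = 4.
K = max(F, J)  [with F=-1, J=4]  = 4
Without intervention: J = |F - N|  [with F=-1, N=4]  = 5; K = max(F, J)  [with F=-1, J=5]  = 5.
Change = 4 − 5 = -1.

-1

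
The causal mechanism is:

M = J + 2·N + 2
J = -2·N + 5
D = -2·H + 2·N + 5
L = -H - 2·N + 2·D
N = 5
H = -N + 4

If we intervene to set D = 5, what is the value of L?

1

The intervention breaks the incoming arrows to D: D = -2·H + 2·N + 5 no longer applies, and D = 5.
H = -N + 4  [with N=5]  = -1
L = -H - 2·N + 2·D  [with H=-1, N=5, D=5]  = 1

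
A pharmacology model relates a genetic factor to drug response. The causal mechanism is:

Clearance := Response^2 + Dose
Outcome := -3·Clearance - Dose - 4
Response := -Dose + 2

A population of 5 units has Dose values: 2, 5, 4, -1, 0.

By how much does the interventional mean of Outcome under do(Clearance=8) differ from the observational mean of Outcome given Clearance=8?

-0.5

do(Clearance=8) breaks Clearance's dependence on Dose. With Clearance=8 fixed, Outcome across the units is -30, -33, -32, -27, -28, mean -30.
Conditioning on Clearance=8 selects the 2 unit(s) with Dose ∈ {4, -1}. Their Outcome values: -32, -27. Mean = -29.5.
Difference = -30 − (-29.5) = -0.5.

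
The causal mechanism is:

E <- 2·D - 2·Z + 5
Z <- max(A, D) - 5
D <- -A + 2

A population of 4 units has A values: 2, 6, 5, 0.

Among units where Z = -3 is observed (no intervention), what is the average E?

13

E[E|Z=-3] averages over only the 2 units with Z=-3 (A = 2, 0): E = 11, 15, mean 13.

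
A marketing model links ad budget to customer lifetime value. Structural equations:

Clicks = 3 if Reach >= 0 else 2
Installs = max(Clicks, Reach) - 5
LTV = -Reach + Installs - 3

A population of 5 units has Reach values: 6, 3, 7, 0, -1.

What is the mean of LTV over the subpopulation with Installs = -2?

Conditioning on Installs=-2 selects the 2 unit(s) with Reach ∈ {3, 0}. Their LTV values: -8, -5. Mean = -6.5.

-6.5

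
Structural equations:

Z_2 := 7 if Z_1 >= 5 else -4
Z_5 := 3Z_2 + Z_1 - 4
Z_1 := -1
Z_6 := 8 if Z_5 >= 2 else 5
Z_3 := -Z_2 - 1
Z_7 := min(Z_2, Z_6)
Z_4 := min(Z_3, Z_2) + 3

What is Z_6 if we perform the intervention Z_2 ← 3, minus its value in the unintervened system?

Under do(Z_2=3), the mechanism Z_2 := 7 if Z_1 >= 5 else -4 is discarded; Z_2 is fixed at 3.
Z_5 = 3Z_2 + Z_1 - 4  [with Z_2=3, Z_1=-1]  = 4
Z_6 = 8 if Z_5 >= 2 else 5  [with Z_5=4]  = 8
Without intervention: Z_2 = 7 if Z_1 >= 5 else -4  [with Z_1=-1]  = -4; Z_5 = 3Z_2 + Z_1 - 4  [with Z_2=-4, Z_1=-1]  = -17; Z_6 = 8 if Z_5 >= 2 else 5  [with Z_5=-17]  = 5.
Change = 8 − 5 = 3.

3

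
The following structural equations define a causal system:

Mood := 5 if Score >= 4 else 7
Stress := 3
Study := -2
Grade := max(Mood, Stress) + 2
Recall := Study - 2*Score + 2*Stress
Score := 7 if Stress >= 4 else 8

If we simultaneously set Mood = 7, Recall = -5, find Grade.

9

The joint intervention fixes Mood = 7, Recall = -5, removing each variable's own equation.
Grade = max(Mood, Stress) + 2  [with Mood=7, Stress=3]  = 9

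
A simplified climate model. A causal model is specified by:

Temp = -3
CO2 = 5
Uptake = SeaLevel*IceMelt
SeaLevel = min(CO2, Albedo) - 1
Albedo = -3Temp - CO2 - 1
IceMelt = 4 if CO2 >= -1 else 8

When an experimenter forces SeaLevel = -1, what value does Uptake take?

-4

The intervention breaks the incoming arrows to SeaLevel: SeaLevel = min(CO2, Albedo) - 1 no longer applies, and SeaLevel = -1.
IceMelt = 4 if CO2 >= -1 else 8  [with CO2=5]  = 4
Uptake = SeaLevel*IceMelt  [with SeaLevel=-1, IceMelt=4]  = -4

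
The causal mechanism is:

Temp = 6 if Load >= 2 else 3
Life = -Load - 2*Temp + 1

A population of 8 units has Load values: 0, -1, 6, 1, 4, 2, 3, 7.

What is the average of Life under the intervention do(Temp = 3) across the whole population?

Under do(Temp=3), Temp's equation is replaced by Temp=3 for every unit. Per-unit Life: -5, -4, -11, -6, -9, -7, -8, -12. Mean = -7.75.

-7.75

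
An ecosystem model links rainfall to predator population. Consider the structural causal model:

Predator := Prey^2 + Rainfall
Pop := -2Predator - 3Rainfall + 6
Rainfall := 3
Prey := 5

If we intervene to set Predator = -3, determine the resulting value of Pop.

The intervention breaks the incoming arrows to Predator: Predator := Prey^2 + Rainfall no longer applies, and Predator = -3.
Pop = -2Predator - 3Rainfall + 6  [with Predator=-3, Rainfall=3]  = 3

3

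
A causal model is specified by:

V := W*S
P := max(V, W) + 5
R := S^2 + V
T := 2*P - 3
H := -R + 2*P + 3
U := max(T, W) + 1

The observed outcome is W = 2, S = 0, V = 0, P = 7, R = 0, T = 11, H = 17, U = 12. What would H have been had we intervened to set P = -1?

The intervention breaks the incoming arrows to P: P := max(V, W) + 5 no longer applies, and P = -1.
V = W*S  [with W=2, S=0]  = 0
R = S^2 + V  [with S=0, V=0]  = 0
H = -R + 2*P + 3  [with R=0, P=-1]  = 1

1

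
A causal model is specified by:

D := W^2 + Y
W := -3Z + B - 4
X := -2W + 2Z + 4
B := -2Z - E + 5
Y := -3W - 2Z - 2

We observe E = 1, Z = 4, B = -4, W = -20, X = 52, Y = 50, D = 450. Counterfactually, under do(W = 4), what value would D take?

The intervention breaks the incoming arrows to W: W := -3Z + B - 4 no longer applies, and W = 4.
Y = -3W - 2Z - 2  [with W=4, Z=4]  = -22
D = W^2 + Y  [with W=4, Y=-22]  = -6

-6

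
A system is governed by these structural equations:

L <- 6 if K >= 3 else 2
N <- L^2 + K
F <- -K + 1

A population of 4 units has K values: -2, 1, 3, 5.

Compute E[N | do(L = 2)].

5.75

The intervention sets L=2 in all 4 units regardless of K. Recomputing N per unit gives 2, 5, 7, 9; average 5.75.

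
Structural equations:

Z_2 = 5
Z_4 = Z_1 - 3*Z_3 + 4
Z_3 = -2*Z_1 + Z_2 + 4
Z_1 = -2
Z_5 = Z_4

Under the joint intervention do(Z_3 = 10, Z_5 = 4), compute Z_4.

-28

The joint intervention fixes Z_3 = 10, Z_5 = 4, removing each variable's own equation.
Z_4 = Z_1 - 3*Z_3 + 4  [with Z_1=-2, Z_3=10]  = -28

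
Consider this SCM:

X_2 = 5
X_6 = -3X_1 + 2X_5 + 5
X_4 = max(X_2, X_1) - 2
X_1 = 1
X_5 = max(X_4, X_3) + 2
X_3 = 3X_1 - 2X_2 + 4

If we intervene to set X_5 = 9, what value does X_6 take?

The intervention breaks the incoming arrows to X_5: X_5 = max(X_4, X_3) + 2 no longer applies, and X_5 = 9.
X_6 = -3X_1 + 2X_5 + 5  [with X_1=1, X_5=9]  = 20

20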